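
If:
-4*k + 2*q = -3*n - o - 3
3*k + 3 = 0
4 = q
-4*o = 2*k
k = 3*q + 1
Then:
No Solution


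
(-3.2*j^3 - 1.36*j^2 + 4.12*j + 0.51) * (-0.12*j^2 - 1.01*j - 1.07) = 0.384*j^5 + 3.3952*j^4 + 4.3032*j^3 - 2.7672*j^2 - 4.9235*j - 0.5457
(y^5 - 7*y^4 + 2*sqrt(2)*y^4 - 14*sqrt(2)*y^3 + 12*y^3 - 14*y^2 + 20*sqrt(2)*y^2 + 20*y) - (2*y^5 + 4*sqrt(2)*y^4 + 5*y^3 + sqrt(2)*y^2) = -y^5 - 7*y^4 - 2*sqrt(2)*y^4 - 14*sqrt(2)*y^3 + 7*y^3 - 14*y^2 + 19*sqrt(2)*y^2 + 20*y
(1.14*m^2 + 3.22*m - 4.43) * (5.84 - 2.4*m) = -2.736*m^3 - 1.0704*m^2 + 29.4368*m - 25.8712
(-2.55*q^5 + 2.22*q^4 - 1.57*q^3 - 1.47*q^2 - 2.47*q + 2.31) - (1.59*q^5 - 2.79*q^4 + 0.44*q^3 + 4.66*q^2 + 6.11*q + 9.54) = -4.14*q^5 + 5.01*q^4 - 2.01*q^3 - 6.13*q^2 - 8.58*q - 7.23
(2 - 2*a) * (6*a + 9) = -12*a^2 - 6*a + 18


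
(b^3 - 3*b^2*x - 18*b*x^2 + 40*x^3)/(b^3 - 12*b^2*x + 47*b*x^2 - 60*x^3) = (b^2 + 2*b*x - 8*x^2)/(b^2 - 7*b*x + 12*x^2)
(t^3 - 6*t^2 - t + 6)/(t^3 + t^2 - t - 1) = (t - 6)/(t + 1)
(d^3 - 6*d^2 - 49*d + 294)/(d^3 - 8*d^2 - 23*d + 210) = (d + 7)/(d + 5)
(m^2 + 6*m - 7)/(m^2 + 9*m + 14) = (m - 1)/(m + 2)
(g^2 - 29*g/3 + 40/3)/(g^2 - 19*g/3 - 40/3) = (3*g - 5)/(3*g + 5)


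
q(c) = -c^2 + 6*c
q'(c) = 6 - 2*c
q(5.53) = 2.60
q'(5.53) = -5.06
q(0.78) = 4.07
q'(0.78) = 4.44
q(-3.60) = -34.56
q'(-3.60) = 13.20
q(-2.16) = -17.63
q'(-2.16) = 10.32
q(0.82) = 4.25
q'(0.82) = 4.36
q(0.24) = 1.38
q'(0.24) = 5.52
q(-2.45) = -20.70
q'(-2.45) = 10.90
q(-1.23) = -8.89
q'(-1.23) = 8.46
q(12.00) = -72.00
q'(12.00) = -18.00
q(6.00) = 0.00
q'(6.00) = -6.00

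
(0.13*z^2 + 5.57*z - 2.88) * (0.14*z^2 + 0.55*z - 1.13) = 0.0182*z^4 + 0.8513*z^3 + 2.5134*z^2 - 7.8781*z + 3.2544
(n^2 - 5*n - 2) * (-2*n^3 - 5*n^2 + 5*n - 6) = -2*n^5 + 5*n^4 + 34*n^3 - 21*n^2 + 20*n + 12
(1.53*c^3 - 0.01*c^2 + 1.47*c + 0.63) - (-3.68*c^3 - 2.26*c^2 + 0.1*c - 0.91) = 5.21*c^3 + 2.25*c^2 + 1.37*c + 1.54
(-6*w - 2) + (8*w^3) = 8*w^3 - 6*w - 2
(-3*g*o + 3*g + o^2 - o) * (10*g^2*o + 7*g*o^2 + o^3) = -30*g^3*o^2 + 30*g^3*o - 11*g^2*o^3 + 11*g^2*o^2 + 4*g*o^4 - 4*g*o^3 + o^5 - o^4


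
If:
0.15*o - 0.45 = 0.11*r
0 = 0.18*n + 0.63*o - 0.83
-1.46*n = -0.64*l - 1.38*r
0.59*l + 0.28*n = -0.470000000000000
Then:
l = -0.04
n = -1.60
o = 1.77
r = -1.67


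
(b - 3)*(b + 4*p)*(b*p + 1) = b^3*p + 4*b^2*p^2 - 3*b^2*p + b^2 - 12*b*p^2 + 4*b*p - 3*b - 12*p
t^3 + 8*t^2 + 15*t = t*(t + 3)*(t + 5)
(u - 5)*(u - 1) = u^2 - 6*u + 5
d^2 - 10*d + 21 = (d - 7)*(d - 3)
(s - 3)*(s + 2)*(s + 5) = s^3 + 4*s^2 - 11*s - 30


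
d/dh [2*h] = 2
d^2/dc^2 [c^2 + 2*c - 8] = 2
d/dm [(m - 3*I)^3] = 3*(m - 3*I)^2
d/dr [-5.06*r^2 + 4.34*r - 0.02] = 4.34 - 10.12*r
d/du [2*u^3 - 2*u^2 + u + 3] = 6*u^2 - 4*u + 1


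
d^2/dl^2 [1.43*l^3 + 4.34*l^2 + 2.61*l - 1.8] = 8.58*l + 8.68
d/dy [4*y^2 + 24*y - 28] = 8*y + 24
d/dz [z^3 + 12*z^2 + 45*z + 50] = 3*z^2 + 24*z + 45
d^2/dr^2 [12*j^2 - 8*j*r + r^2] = 2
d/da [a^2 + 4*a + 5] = 2*a + 4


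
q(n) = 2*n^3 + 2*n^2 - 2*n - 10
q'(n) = 6*n^2 + 4*n - 2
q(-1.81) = -11.69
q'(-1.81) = 10.42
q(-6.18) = -393.31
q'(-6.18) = 202.43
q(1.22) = -5.83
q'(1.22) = 11.81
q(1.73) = 2.88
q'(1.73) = 22.88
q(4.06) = 148.69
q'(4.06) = 113.14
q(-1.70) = -10.65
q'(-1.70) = 8.54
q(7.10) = 792.44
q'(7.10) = 328.86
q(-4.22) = -116.25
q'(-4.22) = 87.97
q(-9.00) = -1288.00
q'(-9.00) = 448.00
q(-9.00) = -1288.00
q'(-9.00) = 448.00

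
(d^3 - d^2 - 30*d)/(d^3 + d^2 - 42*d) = (d + 5)/(d + 7)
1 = 1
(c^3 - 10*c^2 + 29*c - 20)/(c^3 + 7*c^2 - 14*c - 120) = (c^2 - 6*c + 5)/(c^2 + 11*c + 30)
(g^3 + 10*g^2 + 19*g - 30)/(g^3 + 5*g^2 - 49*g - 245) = (g^2 + 5*g - 6)/(g^2 - 49)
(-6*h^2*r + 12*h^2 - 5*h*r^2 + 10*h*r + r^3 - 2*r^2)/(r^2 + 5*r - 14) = (-6*h^2 - 5*h*r + r^2)/(r + 7)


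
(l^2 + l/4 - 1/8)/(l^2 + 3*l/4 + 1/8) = (4*l - 1)/(4*l + 1)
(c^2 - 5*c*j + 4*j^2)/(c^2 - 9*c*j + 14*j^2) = (c^2 - 5*c*j + 4*j^2)/(c^2 - 9*c*j + 14*j^2)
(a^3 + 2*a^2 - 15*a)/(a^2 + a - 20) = a*(a - 3)/(a - 4)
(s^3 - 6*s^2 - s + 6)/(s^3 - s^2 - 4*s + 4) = (s^2 - 5*s - 6)/(s^2 - 4)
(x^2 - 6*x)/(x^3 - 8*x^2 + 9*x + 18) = x/(x^2 - 2*x - 3)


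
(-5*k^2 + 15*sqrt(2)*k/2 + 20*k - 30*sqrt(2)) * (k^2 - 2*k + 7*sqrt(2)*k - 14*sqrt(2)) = -5*k^4 - 55*sqrt(2)*k^3/2 + 30*k^3 + 65*k^2 + 165*sqrt(2)*k^2 - 630*k - 220*sqrt(2)*k + 840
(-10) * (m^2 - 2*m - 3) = -10*m^2 + 20*m + 30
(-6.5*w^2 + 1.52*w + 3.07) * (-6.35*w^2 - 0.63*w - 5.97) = 41.275*w^4 - 5.557*w^3 + 18.3529*w^2 - 11.0085*w - 18.3279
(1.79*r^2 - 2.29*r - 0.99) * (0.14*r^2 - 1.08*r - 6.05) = 0.2506*r^4 - 2.2538*r^3 - 8.4949*r^2 + 14.9237*r + 5.9895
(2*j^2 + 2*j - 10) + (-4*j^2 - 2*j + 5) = -2*j^2 - 5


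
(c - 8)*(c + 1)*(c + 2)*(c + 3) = c^4 - 2*c^3 - 37*c^2 - 82*c - 48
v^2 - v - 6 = (v - 3)*(v + 2)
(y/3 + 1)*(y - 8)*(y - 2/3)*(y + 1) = y^4/3 - 14*y^3/9 - 79*y^2/9 - 14*y/9 + 16/3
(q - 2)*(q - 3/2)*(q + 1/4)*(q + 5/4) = q^4 - 2*q^3 - 31*q^2/16 + 109*q/32 + 15/16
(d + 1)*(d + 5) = d^2 + 6*d + 5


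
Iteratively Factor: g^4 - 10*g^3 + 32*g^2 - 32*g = (g - 4)*(g^3 - 6*g^2 + 8*g) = (g - 4)^2*(g^2 - 2*g) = g*(g - 4)^2*(g - 2)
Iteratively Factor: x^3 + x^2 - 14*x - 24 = (x + 2)*(x^2 - x - 12) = (x - 4)*(x + 2)*(x + 3)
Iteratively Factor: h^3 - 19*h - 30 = (h - 5)*(h^2 + 5*h + 6) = (h - 5)*(h + 2)*(h + 3)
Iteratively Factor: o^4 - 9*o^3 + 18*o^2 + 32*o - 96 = (o - 4)*(o^3 - 5*o^2 - 2*o + 24) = (o - 4)*(o - 3)*(o^2 - 2*o - 8) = (o - 4)^2*(o - 3)*(o + 2)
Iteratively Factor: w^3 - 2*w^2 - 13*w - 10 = (w + 2)*(w^2 - 4*w - 5) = (w + 1)*(w + 2)*(w - 5)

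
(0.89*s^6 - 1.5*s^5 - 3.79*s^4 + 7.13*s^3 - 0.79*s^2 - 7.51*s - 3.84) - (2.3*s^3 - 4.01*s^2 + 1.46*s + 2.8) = 0.89*s^6 - 1.5*s^5 - 3.79*s^4 + 4.83*s^3 + 3.22*s^2 - 8.97*s - 6.64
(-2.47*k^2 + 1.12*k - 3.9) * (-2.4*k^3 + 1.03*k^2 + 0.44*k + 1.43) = 5.928*k^5 - 5.2321*k^4 + 9.4268*k^3 - 7.0563*k^2 - 0.1144*k - 5.577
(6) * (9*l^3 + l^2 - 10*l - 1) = 54*l^3 + 6*l^2 - 60*l - 6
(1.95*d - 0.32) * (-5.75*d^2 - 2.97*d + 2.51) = -11.2125*d^3 - 3.9515*d^2 + 5.8449*d - 0.8032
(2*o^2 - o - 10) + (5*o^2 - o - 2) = 7*o^2 - 2*o - 12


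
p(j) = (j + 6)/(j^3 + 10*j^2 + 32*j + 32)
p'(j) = (j + 6)*(-3*j^2 - 20*j - 32)/(j^3 + 10*j^2 + 32*j + 32)^2 + 1/(j^3 + 10*j^2 + 32*j + 32) = 2*(-j^2 - 10*j - 20)/(j^5 + 16*j^4 + 100*j^3 + 304*j^2 + 448*j + 256)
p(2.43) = 0.05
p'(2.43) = -0.02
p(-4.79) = -0.69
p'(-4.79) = -2.58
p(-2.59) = -2.91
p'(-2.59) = -1.66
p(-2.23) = -5.23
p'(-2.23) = -18.22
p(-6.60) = 0.02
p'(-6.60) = -0.01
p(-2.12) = -9.15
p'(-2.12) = -68.86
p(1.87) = 0.06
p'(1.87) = -0.03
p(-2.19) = -6.12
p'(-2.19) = -27.06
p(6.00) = 0.02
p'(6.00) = 0.00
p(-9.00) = 0.02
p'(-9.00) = 0.00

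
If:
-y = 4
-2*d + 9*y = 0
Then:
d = -18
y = -4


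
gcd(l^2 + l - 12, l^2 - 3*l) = l - 3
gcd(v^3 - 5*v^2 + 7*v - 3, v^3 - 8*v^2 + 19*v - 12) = v^2 - 4*v + 3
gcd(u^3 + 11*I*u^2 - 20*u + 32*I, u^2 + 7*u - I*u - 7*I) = u - I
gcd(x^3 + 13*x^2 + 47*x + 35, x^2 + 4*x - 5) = x + 5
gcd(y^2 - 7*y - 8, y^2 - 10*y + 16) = y - 8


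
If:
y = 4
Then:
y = 4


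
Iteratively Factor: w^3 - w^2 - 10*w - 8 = (w - 4)*(w^2 + 3*w + 2) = (w - 4)*(w + 2)*(w + 1)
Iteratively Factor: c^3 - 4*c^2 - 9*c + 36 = (c - 3)*(c^2 - c - 12) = (c - 4)*(c - 3)*(c + 3)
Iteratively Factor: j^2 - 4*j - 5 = (j + 1)*(j - 5)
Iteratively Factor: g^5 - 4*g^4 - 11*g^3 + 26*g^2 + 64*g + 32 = (g + 1)*(g^4 - 5*g^3 - 6*g^2 + 32*g + 32) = (g - 4)*(g + 1)*(g^3 - g^2 - 10*g - 8) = (g - 4)*(g + 1)^2*(g^2 - 2*g - 8) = (g - 4)^2*(g + 1)^2*(g + 2)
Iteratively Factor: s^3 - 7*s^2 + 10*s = (s - 5)*(s^2 - 2*s) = s*(s - 5)*(s - 2)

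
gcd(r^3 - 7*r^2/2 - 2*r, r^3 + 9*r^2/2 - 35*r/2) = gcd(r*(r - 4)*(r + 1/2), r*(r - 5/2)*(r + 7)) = r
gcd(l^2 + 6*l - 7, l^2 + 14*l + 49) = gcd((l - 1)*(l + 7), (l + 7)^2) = l + 7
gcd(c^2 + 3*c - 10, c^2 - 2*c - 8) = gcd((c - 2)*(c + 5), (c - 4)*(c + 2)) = 1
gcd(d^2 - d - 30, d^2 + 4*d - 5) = d + 5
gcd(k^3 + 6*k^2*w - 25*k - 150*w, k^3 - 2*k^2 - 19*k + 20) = k - 5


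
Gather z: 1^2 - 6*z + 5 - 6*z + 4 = 10 - 12*z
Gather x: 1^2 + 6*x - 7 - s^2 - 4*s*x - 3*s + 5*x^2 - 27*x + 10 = -s^2 - 3*s + 5*x^2 + x*(-4*s - 21) + 4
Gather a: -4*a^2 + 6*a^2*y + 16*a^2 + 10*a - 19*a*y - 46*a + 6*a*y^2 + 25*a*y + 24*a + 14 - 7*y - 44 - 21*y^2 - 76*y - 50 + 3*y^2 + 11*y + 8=a^2*(6*y + 12) + a*(6*y^2 + 6*y - 12) - 18*y^2 - 72*y - 72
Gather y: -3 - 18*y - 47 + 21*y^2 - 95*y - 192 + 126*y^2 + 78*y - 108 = 147*y^2 - 35*y - 350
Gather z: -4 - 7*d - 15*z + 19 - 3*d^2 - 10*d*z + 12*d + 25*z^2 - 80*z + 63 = -3*d^2 + 5*d + 25*z^2 + z*(-10*d - 95) + 78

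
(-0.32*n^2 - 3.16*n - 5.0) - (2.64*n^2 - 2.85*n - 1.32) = -2.96*n^2 - 0.31*n - 3.68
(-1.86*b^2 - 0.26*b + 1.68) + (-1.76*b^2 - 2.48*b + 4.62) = -3.62*b^2 - 2.74*b + 6.3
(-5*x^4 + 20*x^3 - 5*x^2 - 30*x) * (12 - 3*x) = 15*x^5 - 120*x^4 + 255*x^3 + 30*x^2 - 360*x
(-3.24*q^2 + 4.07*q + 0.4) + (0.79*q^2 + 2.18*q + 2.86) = -2.45*q^2 + 6.25*q + 3.26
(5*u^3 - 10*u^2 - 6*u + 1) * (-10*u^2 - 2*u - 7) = -50*u^5 + 90*u^4 + 45*u^3 + 72*u^2 + 40*u - 7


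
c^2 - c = c*(c - 1)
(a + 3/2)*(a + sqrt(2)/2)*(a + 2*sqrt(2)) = a^3 + 3*a^2/2 + 5*sqrt(2)*a^2/2 + 2*a + 15*sqrt(2)*a/4 + 3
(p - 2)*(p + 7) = p^2 + 5*p - 14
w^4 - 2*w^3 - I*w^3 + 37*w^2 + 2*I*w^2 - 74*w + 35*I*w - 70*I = (w - 2)*(w - 7*I)*(w + I)*(w + 5*I)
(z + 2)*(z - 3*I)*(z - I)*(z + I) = z^4 + 2*z^3 - 3*I*z^3 + z^2 - 6*I*z^2 + 2*z - 3*I*z - 6*I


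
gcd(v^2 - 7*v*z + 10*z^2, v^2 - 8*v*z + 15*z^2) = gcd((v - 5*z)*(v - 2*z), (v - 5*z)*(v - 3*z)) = -v + 5*z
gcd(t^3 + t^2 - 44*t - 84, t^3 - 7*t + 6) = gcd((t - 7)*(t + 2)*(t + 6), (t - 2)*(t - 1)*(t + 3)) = 1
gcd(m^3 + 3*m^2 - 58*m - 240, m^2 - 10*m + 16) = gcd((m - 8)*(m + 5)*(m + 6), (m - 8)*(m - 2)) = m - 8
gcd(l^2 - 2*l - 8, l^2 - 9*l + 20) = l - 4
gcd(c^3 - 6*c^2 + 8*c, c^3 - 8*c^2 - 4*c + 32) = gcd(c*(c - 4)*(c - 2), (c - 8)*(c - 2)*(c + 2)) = c - 2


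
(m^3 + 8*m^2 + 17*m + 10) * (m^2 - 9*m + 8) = m^5 - m^4 - 47*m^3 - 79*m^2 + 46*m + 80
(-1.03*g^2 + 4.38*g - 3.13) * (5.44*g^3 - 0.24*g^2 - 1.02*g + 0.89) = -5.6032*g^5 + 24.0744*g^4 - 17.0278*g^3 - 4.6331*g^2 + 7.0908*g - 2.7857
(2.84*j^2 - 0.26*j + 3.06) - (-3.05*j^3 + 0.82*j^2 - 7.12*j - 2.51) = 3.05*j^3 + 2.02*j^2 + 6.86*j + 5.57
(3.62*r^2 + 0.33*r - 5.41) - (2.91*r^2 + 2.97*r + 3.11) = 0.71*r^2 - 2.64*r - 8.52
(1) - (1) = 0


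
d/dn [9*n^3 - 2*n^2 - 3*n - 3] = 27*n^2 - 4*n - 3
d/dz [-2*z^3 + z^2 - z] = -6*z^2 + 2*z - 1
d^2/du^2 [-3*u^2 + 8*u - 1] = -6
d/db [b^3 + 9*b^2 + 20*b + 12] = 3*b^2 + 18*b + 20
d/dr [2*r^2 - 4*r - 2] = 4*r - 4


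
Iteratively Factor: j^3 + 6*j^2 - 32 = (j + 4)*(j^2 + 2*j - 8) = (j + 4)^2*(j - 2)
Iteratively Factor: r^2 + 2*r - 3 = (r + 3)*(r - 1)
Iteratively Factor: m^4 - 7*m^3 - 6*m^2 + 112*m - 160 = (m - 2)*(m^3 - 5*m^2 - 16*m + 80) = (m - 4)*(m - 2)*(m^2 - m - 20) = (m - 4)*(m - 2)*(m + 4)*(m - 5)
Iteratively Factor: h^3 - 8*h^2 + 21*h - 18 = (h - 2)*(h^2 - 6*h + 9) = (h - 3)*(h - 2)*(h - 3)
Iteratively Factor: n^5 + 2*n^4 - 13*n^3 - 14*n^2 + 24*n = (n + 2)*(n^4 - 13*n^2 + 12*n) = (n + 2)*(n + 4)*(n^3 - 4*n^2 + 3*n) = n*(n + 2)*(n + 4)*(n^2 - 4*n + 3) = n*(n - 3)*(n + 2)*(n + 4)*(n - 1)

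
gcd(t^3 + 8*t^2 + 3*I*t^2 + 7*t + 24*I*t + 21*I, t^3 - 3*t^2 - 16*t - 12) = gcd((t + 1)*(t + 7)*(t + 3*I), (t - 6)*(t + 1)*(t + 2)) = t + 1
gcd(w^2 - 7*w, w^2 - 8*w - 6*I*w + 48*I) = 1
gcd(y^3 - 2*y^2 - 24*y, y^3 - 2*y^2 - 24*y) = y^3 - 2*y^2 - 24*y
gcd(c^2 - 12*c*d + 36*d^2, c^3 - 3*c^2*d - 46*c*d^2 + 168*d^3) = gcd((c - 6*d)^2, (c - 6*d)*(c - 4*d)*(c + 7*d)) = c - 6*d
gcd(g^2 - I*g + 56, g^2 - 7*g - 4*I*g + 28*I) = 1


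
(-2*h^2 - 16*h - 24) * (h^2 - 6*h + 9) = -2*h^4 - 4*h^3 + 54*h^2 - 216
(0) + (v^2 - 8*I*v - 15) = v^2 - 8*I*v - 15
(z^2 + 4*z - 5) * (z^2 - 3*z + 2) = z^4 + z^3 - 15*z^2 + 23*z - 10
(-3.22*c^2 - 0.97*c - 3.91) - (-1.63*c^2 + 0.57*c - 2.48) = -1.59*c^2 - 1.54*c - 1.43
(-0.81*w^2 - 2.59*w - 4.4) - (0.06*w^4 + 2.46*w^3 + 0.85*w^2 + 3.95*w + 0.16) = -0.06*w^4 - 2.46*w^3 - 1.66*w^2 - 6.54*w - 4.56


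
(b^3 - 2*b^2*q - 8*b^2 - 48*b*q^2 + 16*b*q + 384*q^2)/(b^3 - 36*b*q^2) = (-b^2 + 8*b*q + 8*b - 64*q)/(b*(-b + 6*q))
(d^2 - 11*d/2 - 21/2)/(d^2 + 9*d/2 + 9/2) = (d - 7)/(d + 3)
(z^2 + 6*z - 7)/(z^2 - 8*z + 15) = (z^2 + 6*z - 7)/(z^2 - 8*z + 15)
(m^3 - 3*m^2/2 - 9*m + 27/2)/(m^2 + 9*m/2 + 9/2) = (2*m^2 - 9*m + 9)/(2*m + 3)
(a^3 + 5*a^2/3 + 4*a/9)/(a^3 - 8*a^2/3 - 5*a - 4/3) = a*(3*a + 4)/(3*(a^2 - 3*a - 4))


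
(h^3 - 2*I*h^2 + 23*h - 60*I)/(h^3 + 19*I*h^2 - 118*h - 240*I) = (h^2 - 7*I*h - 12)/(h^2 + 14*I*h - 48)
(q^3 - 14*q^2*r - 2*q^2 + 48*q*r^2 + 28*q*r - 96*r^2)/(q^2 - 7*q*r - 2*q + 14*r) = (q^2 - 14*q*r + 48*r^2)/(q - 7*r)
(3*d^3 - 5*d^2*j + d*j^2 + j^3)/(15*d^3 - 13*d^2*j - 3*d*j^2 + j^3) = (d - j)/(5*d - j)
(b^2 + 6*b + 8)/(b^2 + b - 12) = (b + 2)/(b - 3)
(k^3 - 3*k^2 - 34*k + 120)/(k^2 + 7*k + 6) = (k^2 - 9*k + 20)/(k + 1)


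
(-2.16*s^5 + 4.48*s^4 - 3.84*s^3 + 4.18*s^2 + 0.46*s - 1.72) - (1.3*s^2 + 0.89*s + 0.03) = -2.16*s^5 + 4.48*s^4 - 3.84*s^3 + 2.88*s^2 - 0.43*s - 1.75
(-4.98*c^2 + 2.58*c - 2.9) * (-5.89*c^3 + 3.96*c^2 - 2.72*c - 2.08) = 29.3322*c^5 - 34.917*c^4 + 40.8434*c^3 - 8.1432*c^2 + 2.5216*c + 6.032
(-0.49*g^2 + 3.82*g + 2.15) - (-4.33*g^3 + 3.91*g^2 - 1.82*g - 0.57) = 4.33*g^3 - 4.4*g^2 + 5.64*g + 2.72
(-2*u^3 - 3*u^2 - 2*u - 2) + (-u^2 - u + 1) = -2*u^3 - 4*u^2 - 3*u - 1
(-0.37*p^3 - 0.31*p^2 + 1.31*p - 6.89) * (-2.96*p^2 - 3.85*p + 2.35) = 1.0952*p^5 + 2.3421*p^4 - 3.5536*p^3 + 14.6224*p^2 + 29.605*p - 16.1915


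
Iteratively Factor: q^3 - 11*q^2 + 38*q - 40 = (q - 2)*(q^2 - 9*q + 20) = (q - 5)*(q - 2)*(q - 4)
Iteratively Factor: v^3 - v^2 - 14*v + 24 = (v - 2)*(v^2 + v - 12) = (v - 2)*(v + 4)*(v - 3)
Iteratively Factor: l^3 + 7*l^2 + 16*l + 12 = (l + 3)*(l^2 + 4*l + 4) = (l + 2)*(l + 3)*(l + 2)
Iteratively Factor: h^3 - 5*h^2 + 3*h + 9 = (h + 1)*(h^2 - 6*h + 9) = (h - 3)*(h + 1)*(h - 3)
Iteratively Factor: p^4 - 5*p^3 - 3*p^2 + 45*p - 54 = (p - 2)*(p^3 - 3*p^2 - 9*p + 27) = (p - 3)*(p - 2)*(p^2 - 9) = (p - 3)*(p - 2)*(p + 3)*(p - 3)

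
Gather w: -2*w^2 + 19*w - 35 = -2*w^2 + 19*w - 35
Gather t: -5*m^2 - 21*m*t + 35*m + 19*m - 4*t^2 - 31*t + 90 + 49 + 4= -5*m^2 + 54*m - 4*t^2 + t*(-21*m - 31) + 143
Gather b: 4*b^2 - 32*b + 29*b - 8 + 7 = 4*b^2 - 3*b - 1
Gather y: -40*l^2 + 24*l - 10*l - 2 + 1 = -40*l^2 + 14*l - 1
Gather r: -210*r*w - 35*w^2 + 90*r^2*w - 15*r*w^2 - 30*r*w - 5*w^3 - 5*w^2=90*r^2*w + r*(-15*w^2 - 240*w) - 5*w^3 - 40*w^2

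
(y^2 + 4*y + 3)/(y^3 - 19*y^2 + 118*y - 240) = (y^2 + 4*y + 3)/(y^3 - 19*y^2 + 118*y - 240)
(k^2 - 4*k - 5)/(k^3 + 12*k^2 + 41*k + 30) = (k - 5)/(k^2 + 11*k + 30)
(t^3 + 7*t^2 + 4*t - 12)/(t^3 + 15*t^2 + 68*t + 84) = (t - 1)/(t + 7)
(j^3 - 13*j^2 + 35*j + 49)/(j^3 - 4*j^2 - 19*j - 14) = (j - 7)/(j + 2)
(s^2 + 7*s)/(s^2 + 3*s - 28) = s/(s - 4)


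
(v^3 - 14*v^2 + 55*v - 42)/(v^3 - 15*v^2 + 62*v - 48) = (v - 7)/(v - 8)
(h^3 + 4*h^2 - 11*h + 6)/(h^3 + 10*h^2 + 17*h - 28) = (h^2 + 5*h - 6)/(h^2 + 11*h + 28)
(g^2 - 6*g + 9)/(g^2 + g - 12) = (g - 3)/(g + 4)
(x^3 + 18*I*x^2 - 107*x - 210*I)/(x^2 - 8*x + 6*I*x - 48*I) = (x^2 + 12*I*x - 35)/(x - 8)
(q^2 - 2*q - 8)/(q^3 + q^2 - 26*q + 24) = (q + 2)/(q^2 + 5*q - 6)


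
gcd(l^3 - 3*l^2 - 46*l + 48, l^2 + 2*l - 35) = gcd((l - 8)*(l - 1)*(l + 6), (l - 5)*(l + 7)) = 1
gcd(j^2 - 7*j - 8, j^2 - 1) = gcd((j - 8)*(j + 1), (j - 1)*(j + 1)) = j + 1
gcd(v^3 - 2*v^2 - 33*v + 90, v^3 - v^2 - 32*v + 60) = v^2 + v - 30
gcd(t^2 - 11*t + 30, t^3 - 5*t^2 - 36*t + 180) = t^2 - 11*t + 30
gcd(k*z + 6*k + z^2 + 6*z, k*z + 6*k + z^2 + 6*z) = k*z + 6*k + z^2 + 6*z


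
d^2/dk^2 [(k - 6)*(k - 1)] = 2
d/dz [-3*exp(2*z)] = -6*exp(2*z)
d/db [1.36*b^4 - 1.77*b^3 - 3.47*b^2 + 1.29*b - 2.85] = 5.44*b^3 - 5.31*b^2 - 6.94*b + 1.29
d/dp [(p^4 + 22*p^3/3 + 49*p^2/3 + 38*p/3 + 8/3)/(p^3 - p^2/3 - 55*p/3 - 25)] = (9*p^6 - 6*p^5 - 664*p^4 - 3548*p^3 - 7679*p^2 - 7334*p - 2410)/(9*p^6 - 6*p^5 - 329*p^4 - 340*p^3 + 3175*p^2 + 8250*p + 5625)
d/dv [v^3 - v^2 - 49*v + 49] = 3*v^2 - 2*v - 49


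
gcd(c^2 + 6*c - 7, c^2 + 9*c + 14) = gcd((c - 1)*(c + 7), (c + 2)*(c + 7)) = c + 7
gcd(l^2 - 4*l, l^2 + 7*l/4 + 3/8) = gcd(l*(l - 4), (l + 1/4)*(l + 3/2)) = 1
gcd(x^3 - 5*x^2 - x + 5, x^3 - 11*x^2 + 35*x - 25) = x^2 - 6*x + 5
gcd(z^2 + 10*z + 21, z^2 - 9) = z + 3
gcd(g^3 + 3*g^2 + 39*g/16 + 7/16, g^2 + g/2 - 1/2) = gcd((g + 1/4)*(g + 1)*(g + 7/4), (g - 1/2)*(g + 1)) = g + 1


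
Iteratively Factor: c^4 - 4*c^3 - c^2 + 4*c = (c + 1)*(c^3 - 5*c^2 + 4*c) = (c - 1)*(c + 1)*(c^2 - 4*c) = c*(c - 1)*(c + 1)*(c - 4)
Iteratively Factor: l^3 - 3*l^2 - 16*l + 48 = (l - 4)*(l^2 + l - 12) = (l - 4)*(l - 3)*(l + 4)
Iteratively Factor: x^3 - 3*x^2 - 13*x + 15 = (x - 5)*(x^2 + 2*x - 3) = (x - 5)*(x + 3)*(x - 1)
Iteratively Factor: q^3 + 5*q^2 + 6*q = (q)*(q^2 + 5*q + 6) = q*(q + 2)*(q + 3)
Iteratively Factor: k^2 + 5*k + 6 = (k + 2)*(k + 3)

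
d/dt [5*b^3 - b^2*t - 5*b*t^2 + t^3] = -b^2 - 10*b*t + 3*t^2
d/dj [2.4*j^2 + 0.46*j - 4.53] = 4.8*j + 0.46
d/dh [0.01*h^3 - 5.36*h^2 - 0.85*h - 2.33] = 0.03*h^2 - 10.72*h - 0.85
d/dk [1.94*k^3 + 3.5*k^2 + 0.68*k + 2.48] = 5.82*k^2 + 7.0*k + 0.68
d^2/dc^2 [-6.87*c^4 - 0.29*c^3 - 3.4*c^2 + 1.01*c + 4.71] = -82.44*c^2 - 1.74*c - 6.8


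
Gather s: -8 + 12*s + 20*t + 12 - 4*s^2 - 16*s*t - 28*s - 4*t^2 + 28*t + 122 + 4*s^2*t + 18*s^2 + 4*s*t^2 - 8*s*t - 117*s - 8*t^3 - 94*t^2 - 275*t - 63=s^2*(4*t + 14) + s*(4*t^2 - 24*t - 133) - 8*t^3 - 98*t^2 - 227*t + 63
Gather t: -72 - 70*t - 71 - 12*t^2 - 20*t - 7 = -12*t^2 - 90*t - 150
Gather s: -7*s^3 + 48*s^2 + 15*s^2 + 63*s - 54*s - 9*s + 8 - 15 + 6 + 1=-7*s^3 + 63*s^2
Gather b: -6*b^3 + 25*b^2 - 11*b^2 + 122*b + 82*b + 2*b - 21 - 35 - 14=-6*b^3 + 14*b^2 + 206*b - 70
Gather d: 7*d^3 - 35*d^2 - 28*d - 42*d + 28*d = 7*d^3 - 35*d^2 - 42*d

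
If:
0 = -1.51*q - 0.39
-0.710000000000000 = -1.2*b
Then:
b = 0.59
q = -0.26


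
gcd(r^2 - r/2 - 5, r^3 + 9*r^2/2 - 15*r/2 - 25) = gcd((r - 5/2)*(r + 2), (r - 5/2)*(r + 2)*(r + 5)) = r^2 - r/2 - 5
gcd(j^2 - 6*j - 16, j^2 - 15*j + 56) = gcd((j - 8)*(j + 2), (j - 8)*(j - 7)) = j - 8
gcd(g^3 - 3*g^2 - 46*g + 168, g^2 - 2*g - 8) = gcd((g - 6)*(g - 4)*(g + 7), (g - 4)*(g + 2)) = g - 4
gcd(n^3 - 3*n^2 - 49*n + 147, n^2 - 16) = 1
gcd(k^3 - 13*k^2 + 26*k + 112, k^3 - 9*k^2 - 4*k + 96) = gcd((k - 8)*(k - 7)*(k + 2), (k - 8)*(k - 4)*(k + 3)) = k - 8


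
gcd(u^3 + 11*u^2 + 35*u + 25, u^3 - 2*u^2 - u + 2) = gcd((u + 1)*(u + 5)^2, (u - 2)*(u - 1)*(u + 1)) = u + 1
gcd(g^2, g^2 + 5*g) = g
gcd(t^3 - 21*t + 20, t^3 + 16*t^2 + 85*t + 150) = t + 5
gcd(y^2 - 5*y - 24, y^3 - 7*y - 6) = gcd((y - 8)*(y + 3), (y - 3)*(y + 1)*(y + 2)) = 1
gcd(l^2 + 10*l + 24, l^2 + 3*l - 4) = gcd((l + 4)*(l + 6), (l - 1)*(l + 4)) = l + 4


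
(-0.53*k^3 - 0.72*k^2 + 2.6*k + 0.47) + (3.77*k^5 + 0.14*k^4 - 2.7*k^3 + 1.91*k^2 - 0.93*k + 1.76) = 3.77*k^5 + 0.14*k^4 - 3.23*k^3 + 1.19*k^2 + 1.67*k + 2.23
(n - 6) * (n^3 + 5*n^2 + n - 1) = n^4 - n^3 - 29*n^2 - 7*n + 6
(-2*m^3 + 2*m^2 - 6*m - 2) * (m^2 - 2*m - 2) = -2*m^5 + 6*m^4 - 6*m^3 + 6*m^2 + 16*m + 4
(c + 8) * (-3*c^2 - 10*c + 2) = -3*c^3 - 34*c^2 - 78*c + 16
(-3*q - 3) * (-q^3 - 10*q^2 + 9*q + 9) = 3*q^4 + 33*q^3 + 3*q^2 - 54*q - 27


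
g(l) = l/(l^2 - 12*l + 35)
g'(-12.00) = 0.00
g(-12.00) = -0.04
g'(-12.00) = 0.00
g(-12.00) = -0.04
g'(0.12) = 0.03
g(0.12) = 0.00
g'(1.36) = 0.08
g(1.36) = 0.07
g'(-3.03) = 0.00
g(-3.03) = -0.04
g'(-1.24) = 0.01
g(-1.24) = -0.02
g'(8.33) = -1.75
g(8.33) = 1.88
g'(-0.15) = 0.03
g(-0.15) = -0.00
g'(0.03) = 0.03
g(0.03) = 0.00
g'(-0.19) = 0.03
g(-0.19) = -0.01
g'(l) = l*(12 - 2*l)/(l^2 - 12*l + 35)^2 + 1/(l^2 - 12*l + 35)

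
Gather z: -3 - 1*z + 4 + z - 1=0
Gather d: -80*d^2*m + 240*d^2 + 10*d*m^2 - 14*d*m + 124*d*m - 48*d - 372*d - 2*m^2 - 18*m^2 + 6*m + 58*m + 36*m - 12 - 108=d^2*(240 - 80*m) + d*(10*m^2 + 110*m - 420) - 20*m^2 + 100*m - 120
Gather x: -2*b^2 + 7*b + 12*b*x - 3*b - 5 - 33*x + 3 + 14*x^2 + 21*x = -2*b^2 + 4*b + 14*x^2 + x*(12*b - 12) - 2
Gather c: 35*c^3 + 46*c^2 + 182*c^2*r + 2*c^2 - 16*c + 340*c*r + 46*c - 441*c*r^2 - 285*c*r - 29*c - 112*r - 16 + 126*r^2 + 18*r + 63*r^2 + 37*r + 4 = 35*c^3 + c^2*(182*r + 48) + c*(-441*r^2 + 55*r + 1) + 189*r^2 - 57*r - 12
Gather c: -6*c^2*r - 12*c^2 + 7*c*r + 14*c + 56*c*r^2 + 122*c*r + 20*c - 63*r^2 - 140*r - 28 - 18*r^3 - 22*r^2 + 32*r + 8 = c^2*(-6*r - 12) + c*(56*r^2 + 129*r + 34) - 18*r^3 - 85*r^2 - 108*r - 20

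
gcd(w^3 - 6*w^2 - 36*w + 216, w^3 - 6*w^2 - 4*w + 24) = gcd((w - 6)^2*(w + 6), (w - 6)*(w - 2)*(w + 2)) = w - 6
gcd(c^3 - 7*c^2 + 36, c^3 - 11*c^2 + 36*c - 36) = c^2 - 9*c + 18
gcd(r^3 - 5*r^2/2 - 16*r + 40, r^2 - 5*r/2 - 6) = r - 4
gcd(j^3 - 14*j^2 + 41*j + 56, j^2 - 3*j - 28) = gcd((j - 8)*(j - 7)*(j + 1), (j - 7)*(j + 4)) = j - 7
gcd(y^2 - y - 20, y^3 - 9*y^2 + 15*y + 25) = y - 5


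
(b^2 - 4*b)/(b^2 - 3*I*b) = (b - 4)/(b - 3*I)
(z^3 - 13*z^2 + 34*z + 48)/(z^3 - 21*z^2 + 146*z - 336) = (z + 1)/(z - 7)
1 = 1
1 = 1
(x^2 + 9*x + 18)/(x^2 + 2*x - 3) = (x + 6)/(x - 1)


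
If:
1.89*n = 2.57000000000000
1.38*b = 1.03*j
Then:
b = 0.746376811594203*j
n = 1.36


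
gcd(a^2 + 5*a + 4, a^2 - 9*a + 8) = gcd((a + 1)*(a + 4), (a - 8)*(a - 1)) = 1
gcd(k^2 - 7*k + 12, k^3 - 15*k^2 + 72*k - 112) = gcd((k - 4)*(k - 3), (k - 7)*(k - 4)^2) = k - 4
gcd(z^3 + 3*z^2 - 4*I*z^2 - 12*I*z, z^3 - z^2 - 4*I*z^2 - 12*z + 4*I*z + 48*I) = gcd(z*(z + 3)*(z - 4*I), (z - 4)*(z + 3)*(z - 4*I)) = z^2 + z*(3 - 4*I) - 12*I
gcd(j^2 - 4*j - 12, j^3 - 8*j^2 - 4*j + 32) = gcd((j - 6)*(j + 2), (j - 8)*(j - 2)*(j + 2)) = j + 2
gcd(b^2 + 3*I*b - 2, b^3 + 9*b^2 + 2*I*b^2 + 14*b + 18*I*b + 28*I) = b + 2*I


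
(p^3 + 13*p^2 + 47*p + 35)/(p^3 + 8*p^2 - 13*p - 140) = (p + 1)/(p - 4)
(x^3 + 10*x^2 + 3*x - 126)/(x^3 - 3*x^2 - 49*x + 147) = (x + 6)/(x - 7)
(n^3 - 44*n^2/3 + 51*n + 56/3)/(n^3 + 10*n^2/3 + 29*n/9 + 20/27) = 9*(n^2 - 15*n + 56)/(9*n^2 + 27*n + 20)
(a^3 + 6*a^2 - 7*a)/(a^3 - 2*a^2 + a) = (a + 7)/(a - 1)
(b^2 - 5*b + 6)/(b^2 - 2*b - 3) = (b - 2)/(b + 1)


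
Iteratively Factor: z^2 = (z)*(z)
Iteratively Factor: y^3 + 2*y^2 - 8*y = (y - 2)*(y^2 + 4*y) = (y - 2)*(y + 4)*(y)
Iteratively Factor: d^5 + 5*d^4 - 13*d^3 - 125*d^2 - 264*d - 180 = (d + 3)*(d^4 + 2*d^3 - 19*d^2 - 68*d - 60) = (d + 3)^2*(d^3 - d^2 - 16*d - 20) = (d + 2)*(d + 3)^2*(d^2 - 3*d - 10) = (d - 5)*(d + 2)*(d + 3)^2*(d + 2)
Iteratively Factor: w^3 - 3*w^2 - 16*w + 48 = (w - 4)*(w^2 + w - 12) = (w - 4)*(w - 3)*(w + 4)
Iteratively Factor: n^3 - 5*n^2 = (n)*(n^2 - 5*n) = n*(n - 5)*(n)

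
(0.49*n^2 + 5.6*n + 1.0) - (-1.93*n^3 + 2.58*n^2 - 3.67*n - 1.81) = 1.93*n^3 - 2.09*n^2 + 9.27*n + 2.81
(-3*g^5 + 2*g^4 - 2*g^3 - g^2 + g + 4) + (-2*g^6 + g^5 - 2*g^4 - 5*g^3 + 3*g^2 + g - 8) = -2*g^6 - 2*g^5 - 7*g^3 + 2*g^2 + 2*g - 4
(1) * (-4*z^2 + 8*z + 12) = -4*z^2 + 8*z + 12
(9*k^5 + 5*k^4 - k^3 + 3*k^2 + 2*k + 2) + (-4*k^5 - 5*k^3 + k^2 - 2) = 5*k^5 + 5*k^4 - 6*k^3 + 4*k^2 + 2*k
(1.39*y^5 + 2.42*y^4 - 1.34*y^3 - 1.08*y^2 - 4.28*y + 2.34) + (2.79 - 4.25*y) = 1.39*y^5 + 2.42*y^4 - 1.34*y^3 - 1.08*y^2 - 8.53*y + 5.13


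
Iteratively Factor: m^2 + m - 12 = (m - 3)*(m + 4)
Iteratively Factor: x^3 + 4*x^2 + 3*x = (x + 3)*(x^2 + x) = (x + 1)*(x + 3)*(x)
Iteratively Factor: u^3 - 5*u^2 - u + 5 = (u + 1)*(u^2 - 6*u + 5) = (u - 5)*(u + 1)*(u - 1)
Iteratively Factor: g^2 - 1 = (g + 1)*(g - 1)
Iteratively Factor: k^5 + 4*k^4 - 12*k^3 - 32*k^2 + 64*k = (k - 2)*(k^4 + 6*k^3 - 32*k) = (k - 2)^2*(k^3 + 8*k^2 + 16*k) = (k - 2)^2*(k + 4)*(k^2 + 4*k) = (k - 2)^2*(k + 4)^2*(k)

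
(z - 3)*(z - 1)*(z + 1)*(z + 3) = z^4 - 10*z^2 + 9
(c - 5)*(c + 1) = c^2 - 4*c - 5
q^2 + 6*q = q*(q + 6)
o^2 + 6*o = o*(o + 6)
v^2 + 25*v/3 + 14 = (v + 7/3)*(v + 6)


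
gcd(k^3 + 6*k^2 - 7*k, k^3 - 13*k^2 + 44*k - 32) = k - 1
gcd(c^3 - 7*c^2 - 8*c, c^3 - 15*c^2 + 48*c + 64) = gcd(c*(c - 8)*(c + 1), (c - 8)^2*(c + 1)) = c^2 - 7*c - 8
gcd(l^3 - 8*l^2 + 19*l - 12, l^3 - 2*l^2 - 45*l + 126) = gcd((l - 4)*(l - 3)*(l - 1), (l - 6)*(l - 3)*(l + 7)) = l - 3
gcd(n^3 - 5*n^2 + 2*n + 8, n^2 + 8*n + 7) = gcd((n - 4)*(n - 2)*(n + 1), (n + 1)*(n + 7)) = n + 1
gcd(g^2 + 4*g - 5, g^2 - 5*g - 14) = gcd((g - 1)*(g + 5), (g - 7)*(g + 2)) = 1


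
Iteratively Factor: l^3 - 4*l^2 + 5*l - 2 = (l - 1)*(l^2 - 3*l + 2) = (l - 2)*(l - 1)*(l - 1)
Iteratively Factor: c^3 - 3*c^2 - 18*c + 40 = (c - 5)*(c^2 + 2*c - 8) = (c - 5)*(c - 2)*(c + 4)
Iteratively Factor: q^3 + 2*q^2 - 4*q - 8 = (q + 2)*(q^2 - 4) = (q - 2)*(q + 2)*(q + 2)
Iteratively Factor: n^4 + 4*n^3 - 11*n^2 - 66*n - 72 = (n + 3)*(n^3 + n^2 - 14*n - 24) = (n + 2)*(n + 3)*(n^2 - n - 12) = (n - 4)*(n + 2)*(n + 3)*(n + 3)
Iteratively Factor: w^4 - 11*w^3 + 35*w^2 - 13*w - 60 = (w + 1)*(w^3 - 12*w^2 + 47*w - 60) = (w - 3)*(w + 1)*(w^2 - 9*w + 20) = (w - 4)*(w - 3)*(w + 1)*(w - 5)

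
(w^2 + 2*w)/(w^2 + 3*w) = (w + 2)/(w + 3)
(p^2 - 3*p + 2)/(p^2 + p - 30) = (p^2 - 3*p + 2)/(p^2 + p - 30)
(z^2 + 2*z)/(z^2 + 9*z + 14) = z/(z + 7)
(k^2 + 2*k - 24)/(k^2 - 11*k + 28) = (k + 6)/(k - 7)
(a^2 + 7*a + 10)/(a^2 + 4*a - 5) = (a + 2)/(a - 1)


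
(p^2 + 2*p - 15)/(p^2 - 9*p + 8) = (p^2 + 2*p - 15)/(p^2 - 9*p + 8)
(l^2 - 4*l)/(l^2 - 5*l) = (l - 4)/(l - 5)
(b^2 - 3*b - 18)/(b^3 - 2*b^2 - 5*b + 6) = (b^2 - 3*b - 18)/(b^3 - 2*b^2 - 5*b + 6)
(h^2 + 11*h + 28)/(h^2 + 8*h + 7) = (h + 4)/(h + 1)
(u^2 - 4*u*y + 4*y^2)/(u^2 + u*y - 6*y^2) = (u - 2*y)/(u + 3*y)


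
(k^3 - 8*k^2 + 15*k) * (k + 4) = k^4 - 4*k^3 - 17*k^2 + 60*k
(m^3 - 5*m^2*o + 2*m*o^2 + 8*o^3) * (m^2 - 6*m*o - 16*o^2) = m^5 - 11*m^4*o + 16*m^3*o^2 + 76*m^2*o^3 - 80*m*o^4 - 128*o^5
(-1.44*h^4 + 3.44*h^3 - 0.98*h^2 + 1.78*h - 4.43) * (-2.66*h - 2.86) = 3.8304*h^5 - 5.032*h^4 - 7.2316*h^3 - 1.932*h^2 + 6.693*h + 12.6698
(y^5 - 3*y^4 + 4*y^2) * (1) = y^5 - 3*y^4 + 4*y^2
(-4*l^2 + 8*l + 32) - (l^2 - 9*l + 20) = -5*l^2 + 17*l + 12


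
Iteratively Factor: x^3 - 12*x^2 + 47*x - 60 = (x - 4)*(x^2 - 8*x + 15) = (x - 5)*(x - 4)*(x - 3)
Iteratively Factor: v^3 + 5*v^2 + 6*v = (v + 2)*(v^2 + 3*v) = (v + 2)*(v + 3)*(v)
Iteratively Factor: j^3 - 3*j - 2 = (j - 2)*(j^2 + 2*j + 1) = (j - 2)*(j + 1)*(j + 1)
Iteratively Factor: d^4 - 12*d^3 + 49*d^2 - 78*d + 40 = (d - 4)*(d^3 - 8*d^2 + 17*d - 10) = (d - 5)*(d - 4)*(d^2 - 3*d + 2) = (d - 5)*(d - 4)*(d - 1)*(d - 2)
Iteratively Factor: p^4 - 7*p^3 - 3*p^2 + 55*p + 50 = (p - 5)*(p^3 - 2*p^2 - 13*p - 10) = (p - 5)^2*(p^2 + 3*p + 2) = (p - 5)^2*(p + 2)*(p + 1)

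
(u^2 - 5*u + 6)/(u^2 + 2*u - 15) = (u - 2)/(u + 5)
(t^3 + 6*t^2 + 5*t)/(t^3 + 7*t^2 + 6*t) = (t + 5)/(t + 6)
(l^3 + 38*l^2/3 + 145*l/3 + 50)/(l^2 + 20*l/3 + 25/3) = l + 6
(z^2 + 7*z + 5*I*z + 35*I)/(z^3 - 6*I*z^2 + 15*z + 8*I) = (z^2 + z*(7 + 5*I) + 35*I)/(z^3 - 6*I*z^2 + 15*z + 8*I)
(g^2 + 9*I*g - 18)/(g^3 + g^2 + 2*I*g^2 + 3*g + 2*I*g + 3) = (g + 6*I)/(g^2 + g*(1 - I) - I)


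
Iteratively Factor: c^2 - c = (c)*(c - 1)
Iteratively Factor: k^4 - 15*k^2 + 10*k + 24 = (k - 3)*(k^3 + 3*k^2 - 6*k - 8) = (k - 3)*(k + 1)*(k^2 + 2*k - 8) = (k - 3)*(k - 2)*(k + 1)*(k + 4)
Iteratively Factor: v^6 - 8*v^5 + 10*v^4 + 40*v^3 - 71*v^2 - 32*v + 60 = (v - 5)*(v^5 - 3*v^4 - 5*v^3 + 15*v^2 + 4*v - 12) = (v - 5)*(v - 1)*(v^4 - 2*v^3 - 7*v^2 + 8*v + 12) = (v - 5)*(v - 3)*(v - 1)*(v^3 + v^2 - 4*v - 4) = (v - 5)*(v - 3)*(v - 2)*(v - 1)*(v^2 + 3*v + 2) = (v - 5)*(v - 3)*(v - 2)*(v - 1)*(v + 2)*(v + 1)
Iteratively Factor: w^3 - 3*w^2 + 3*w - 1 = (w - 1)*(w^2 - 2*w + 1) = (w - 1)^2*(w - 1)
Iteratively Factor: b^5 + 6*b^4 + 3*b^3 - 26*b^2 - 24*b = (b)*(b^4 + 6*b^3 + 3*b^2 - 26*b - 24) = b*(b + 3)*(b^3 + 3*b^2 - 6*b - 8) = b*(b + 1)*(b + 3)*(b^2 + 2*b - 8) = b*(b + 1)*(b + 3)*(b + 4)*(b - 2)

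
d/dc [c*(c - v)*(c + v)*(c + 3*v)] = 4*c^3 + 9*c^2*v - 2*c*v^2 - 3*v^3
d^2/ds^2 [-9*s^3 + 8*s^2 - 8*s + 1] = 16 - 54*s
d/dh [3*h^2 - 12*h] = 6*h - 12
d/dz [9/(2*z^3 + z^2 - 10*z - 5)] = 18*(-3*z^2 - z + 5)/(2*z^3 + z^2 - 10*z - 5)^2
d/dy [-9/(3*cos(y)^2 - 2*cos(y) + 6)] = 18*(1 - 3*cos(y))*sin(y)/(3*cos(y)^2 - 2*cos(y) + 6)^2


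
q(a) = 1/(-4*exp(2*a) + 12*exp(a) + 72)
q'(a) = (8*exp(2*a) - 12*exp(a))/(-4*exp(2*a) + 12*exp(a) + 72)^2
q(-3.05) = 0.01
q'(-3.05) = -0.00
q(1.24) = 0.02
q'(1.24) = 0.01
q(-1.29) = 0.01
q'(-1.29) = -0.00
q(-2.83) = 0.01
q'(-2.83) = -0.00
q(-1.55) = 0.01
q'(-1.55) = -0.00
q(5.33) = -0.00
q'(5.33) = 0.00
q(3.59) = -0.00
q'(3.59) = 0.00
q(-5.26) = 0.01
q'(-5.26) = -0.00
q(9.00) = 0.00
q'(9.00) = 0.00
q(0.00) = 0.01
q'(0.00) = 0.00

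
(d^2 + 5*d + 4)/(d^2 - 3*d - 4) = (d + 4)/(d - 4)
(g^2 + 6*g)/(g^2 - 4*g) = (g + 6)/(g - 4)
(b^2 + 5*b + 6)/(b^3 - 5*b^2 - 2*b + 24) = (b + 3)/(b^2 - 7*b + 12)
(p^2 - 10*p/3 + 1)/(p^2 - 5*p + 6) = (p - 1/3)/(p - 2)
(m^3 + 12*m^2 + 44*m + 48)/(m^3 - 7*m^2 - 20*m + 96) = (m^2 + 8*m + 12)/(m^2 - 11*m + 24)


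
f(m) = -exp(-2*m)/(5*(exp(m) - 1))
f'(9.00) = 0.00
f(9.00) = 0.00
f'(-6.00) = -65182.60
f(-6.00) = 32631.84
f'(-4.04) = -1303.05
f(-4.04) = 657.42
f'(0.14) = 9.71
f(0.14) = -1.01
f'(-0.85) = -2.40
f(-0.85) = 1.91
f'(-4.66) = -4484.72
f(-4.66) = 2253.13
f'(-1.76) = -14.63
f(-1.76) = 8.16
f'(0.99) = 0.06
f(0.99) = -0.02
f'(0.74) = 0.16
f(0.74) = -0.04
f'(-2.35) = -46.05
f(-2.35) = 24.31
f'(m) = 2*exp(-2*m)/(5*(exp(m) - 1)) + exp(-m)/(5*(exp(m) - 1)^2) = (3*exp(m) - 2)*exp(-2*m)/(5*(1 - exp(m))^2)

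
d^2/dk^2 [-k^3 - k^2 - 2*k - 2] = -6*k - 2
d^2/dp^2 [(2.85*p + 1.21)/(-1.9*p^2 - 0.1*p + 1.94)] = (-(2.85*p + 1.21)*(3.8*p + 0.1)*(7.6*p + 0.2) + (32.49*p + 5.168)*(1.9*p^2 + 0.1*p - 1.94))/(1.9*p^2 + 0.1*p - 1.94)^3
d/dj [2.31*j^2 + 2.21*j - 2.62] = 4.62*j + 2.21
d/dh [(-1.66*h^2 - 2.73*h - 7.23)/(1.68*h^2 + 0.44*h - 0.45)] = (3.856*h^2 + 25.7868*h + 4.4097)/(2.8224*h^4 + 1.4784*h^3 - 1.3184*h^2 - 0.396*h + 0.2025)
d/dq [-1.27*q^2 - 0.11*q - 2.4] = -2.54*q - 0.11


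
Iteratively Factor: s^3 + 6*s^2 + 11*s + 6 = (s + 1)*(s^2 + 5*s + 6) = (s + 1)*(s + 3)*(s + 2)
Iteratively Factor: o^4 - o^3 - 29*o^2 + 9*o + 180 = (o - 3)*(o^3 + 2*o^2 - 23*o - 60) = (o - 3)*(o + 4)*(o^2 - 2*o - 15) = (o - 5)*(o - 3)*(o + 4)*(o + 3)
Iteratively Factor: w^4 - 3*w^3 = (w)*(w^3 - 3*w^2) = w^2*(w^2 - 3*w) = w^3*(w - 3)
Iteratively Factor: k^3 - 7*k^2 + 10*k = (k)*(k^2 - 7*k + 10) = k*(k - 5)*(k - 2)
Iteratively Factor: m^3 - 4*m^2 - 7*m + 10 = (m + 2)*(m^2 - 6*m + 5) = (m - 5)*(m + 2)*(m - 1)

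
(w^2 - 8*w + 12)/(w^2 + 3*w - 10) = (w - 6)/(w + 5)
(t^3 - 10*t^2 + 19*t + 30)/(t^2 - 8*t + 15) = (t^2 - 5*t - 6)/(t - 3)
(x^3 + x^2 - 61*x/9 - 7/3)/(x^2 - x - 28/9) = (3*x^2 + 10*x + 3)/(3*x + 4)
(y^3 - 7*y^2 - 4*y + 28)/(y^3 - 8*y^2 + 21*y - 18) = (y^2 - 5*y - 14)/(y^2 - 6*y + 9)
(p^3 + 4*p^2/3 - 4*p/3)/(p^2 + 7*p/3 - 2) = p*(p + 2)/(p + 3)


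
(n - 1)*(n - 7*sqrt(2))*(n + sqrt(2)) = n^3 - 6*sqrt(2)*n^2 - n^2 - 14*n + 6*sqrt(2)*n + 14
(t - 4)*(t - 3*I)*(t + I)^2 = t^4 - 4*t^3 - I*t^3 + 5*t^2 + 4*I*t^2 - 20*t + 3*I*t - 12*I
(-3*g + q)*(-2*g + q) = 6*g^2 - 5*g*q + q^2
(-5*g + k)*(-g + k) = 5*g^2 - 6*g*k + k^2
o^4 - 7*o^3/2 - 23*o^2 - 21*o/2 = o*(o - 7)*(o + 1/2)*(o + 3)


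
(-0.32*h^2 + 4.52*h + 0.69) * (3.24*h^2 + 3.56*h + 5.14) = -1.0368*h^4 + 13.5056*h^3 + 16.682*h^2 + 25.6892*h + 3.5466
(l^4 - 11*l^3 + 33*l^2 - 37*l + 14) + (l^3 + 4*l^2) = l^4 - 10*l^3 + 37*l^2 - 37*l + 14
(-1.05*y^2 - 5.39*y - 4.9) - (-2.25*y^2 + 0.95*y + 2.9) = 1.2*y^2 - 6.34*y - 7.8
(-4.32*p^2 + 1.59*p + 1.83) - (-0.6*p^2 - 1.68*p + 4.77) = -3.72*p^2 + 3.27*p - 2.94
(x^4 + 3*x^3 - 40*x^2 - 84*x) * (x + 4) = x^5 + 7*x^4 - 28*x^3 - 244*x^2 - 336*x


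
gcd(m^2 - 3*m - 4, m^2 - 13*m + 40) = 1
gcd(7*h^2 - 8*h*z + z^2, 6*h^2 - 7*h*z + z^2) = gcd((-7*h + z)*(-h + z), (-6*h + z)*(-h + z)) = -h + z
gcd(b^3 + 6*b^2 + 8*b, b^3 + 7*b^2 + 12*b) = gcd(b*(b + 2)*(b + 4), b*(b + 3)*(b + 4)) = b^2 + 4*b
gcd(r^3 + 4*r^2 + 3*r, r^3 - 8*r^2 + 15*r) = r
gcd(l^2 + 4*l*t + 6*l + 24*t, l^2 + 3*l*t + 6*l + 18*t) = l + 6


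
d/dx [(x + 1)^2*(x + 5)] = (x + 1)*(3*x + 11)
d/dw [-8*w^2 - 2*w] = -16*w - 2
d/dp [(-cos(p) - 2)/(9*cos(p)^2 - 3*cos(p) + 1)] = (-9*cos(p)^2 - 36*cos(p) + 7)*sin(p)/(9*sin(p)^2 + 3*cos(p) - 10)^2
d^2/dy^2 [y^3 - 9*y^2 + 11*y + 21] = 6*y - 18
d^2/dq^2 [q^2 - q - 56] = 2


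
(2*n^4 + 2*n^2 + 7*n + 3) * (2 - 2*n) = -4*n^5 + 4*n^4 - 4*n^3 - 10*n^2 + 8*n + 6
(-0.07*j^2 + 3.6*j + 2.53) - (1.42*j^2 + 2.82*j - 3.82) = -1.49*j^2 + 0.78*j + 6.35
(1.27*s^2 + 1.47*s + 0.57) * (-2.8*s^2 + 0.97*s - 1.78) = -3.556*s^4 - 2.8841*s^3 - 2.4307*s^2 - 2.0637*s - 1.0146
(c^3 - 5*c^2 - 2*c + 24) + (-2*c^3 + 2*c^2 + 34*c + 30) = -c^3 - 3*c^2 + 32*c + 54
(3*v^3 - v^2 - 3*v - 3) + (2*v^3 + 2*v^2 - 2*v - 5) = 5*v^3 + v^2 - 5*v - 8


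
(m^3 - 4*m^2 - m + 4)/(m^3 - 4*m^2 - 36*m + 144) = (m^2 - 1)/(m^2 - 36)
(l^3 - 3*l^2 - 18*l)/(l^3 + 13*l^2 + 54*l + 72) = l*(l - 6)/(l^2 + 10*l + 24)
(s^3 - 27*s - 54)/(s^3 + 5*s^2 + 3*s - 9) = (s - 6)/(s - 1)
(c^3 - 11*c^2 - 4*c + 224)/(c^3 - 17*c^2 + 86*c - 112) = (c + 4)/(c - 2)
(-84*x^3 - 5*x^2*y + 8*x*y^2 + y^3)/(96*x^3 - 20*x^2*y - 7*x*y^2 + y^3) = (-7*x - y)/(8*x - y)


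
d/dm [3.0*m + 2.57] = 3.00000000000000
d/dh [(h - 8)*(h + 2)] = 2*h - 6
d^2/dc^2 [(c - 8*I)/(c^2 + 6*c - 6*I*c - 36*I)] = 2*(4*(c - 8*I)*(c + 3 - 3*I)^2 + (-3*c - 6 + 14*I)*(c^2 + 6*c - 6*I*c - 36*I))/(c^2 + 6*c - 6*I*c - 36*I)^3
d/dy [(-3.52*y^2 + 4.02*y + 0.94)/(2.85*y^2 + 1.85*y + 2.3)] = (-17.969*y^2 - 21.55*y + 7.507)/(8.1225*y^4 + 10.545*y^3 + 16.5325*y^2 + 8.51*y + 5.29)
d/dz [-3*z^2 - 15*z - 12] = -6*z - 15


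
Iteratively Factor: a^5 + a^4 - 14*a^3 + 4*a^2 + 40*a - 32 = (a - 2)*(a^4 + 3*a^3 - 8*a^2 - 12*a + 16) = (a - 2)*(a + 2)*(a^3 + a^2 - 10*a + 8) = (a - 2)*(a - 1)*(a + 2)*(a^2 + 2*a - 8) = (a - 2)*(a - 1)*(a + 2)*(a + 4)*(a - 2)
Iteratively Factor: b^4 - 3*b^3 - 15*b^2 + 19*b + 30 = (b - 2)*(b^3 - b^2 - 17*b - 15) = (b - 5)*(b - 2)*(b^2 + 4*b + 3) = (b - 5)*(b - 2)*(b + 3)*(b + 1)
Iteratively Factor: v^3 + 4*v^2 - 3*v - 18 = (v + 3)*(v^2 + v - 6) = (v - 2)*(v + 3)*(v + 3)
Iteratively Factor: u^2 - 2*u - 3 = (u - 3)*(u + 1)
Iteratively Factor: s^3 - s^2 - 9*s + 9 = (s + 3)*(s^2 - 4*s + 3) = (s - 1)*(s + 3)*(s - 3)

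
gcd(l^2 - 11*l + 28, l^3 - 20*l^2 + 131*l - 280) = l - 7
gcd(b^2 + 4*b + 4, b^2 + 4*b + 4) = b^2 + 4*b + 4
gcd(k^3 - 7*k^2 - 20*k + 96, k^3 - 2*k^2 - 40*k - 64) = k^2 - 4*k - 32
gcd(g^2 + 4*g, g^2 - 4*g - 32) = g + 4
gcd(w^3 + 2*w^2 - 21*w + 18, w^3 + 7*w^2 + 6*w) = w + 6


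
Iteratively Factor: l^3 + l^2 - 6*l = (l)*(l^2 + l - 6) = l*(l - 2)*(l + 3)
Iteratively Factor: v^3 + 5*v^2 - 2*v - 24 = (v + 4)*(v^2 + v - 6) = (v - 2)*(v + 4)*(v + 3)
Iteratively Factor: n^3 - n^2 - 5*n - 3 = (n - 3)*(n^2 + 2*n + 1) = (n - 3)*(n + 1)*(n + 1)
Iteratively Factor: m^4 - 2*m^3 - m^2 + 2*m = (m - 2)*(m^3 - m) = (m - 2)*(m - 1)*(m^2 + m) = m*(m - 2)*(m - 1)*(m + 1)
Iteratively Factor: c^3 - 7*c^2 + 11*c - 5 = (c - 1)*(c^2 - 6*c + 5) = (c - 5)*(c - 1)*(c - 1)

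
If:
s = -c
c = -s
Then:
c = -s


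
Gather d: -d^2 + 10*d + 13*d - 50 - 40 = -d^2 + 23*d - 90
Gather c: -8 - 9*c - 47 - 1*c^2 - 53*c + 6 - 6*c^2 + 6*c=-7*c^2 - 56*c - 49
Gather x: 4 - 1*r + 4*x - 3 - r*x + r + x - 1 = x*(5 - r)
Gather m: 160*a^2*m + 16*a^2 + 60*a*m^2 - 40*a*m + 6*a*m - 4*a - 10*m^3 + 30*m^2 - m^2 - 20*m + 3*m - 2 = 16*a^2 - 4*a - 10*m^3 + m^2*(60*a + 29) + m*(160*a^2 - 34*a - 17) - 2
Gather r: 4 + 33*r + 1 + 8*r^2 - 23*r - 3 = 8*r^2 + 10*r + 2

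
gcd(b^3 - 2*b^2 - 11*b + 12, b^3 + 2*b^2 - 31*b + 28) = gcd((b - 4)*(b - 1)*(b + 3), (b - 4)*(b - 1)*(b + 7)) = b^2 - 5*b + 4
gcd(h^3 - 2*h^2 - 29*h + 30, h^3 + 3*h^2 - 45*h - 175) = h + 5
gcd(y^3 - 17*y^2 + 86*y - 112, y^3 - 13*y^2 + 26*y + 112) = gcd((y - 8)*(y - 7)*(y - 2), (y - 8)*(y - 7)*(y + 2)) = y^2 - 15*y + 56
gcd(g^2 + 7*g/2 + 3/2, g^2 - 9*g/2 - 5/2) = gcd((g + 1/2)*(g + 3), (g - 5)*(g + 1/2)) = g + 1/2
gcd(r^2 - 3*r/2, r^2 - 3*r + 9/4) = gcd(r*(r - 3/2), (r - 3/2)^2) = r - 3/2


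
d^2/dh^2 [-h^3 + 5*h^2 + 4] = 10 - 6*h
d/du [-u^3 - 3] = -3*u^2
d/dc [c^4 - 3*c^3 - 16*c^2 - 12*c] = 4*c^3 - 9*c^2 - 32*c - 12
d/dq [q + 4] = 1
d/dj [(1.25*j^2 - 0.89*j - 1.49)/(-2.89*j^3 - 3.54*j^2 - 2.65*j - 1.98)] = (3.6125*j^4 - 5.1442*j^3 - 19.3814*j^2 - 15.4992*j - 2.1863)/(8.3521*j^6 + 20.4612*j^5 + 27.8486*j^4 + 30.2064*j^3 + 21.0409*j^2 + 10.494*j + 3.9204)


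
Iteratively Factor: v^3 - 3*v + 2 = (v - 1)*(v^2 + v - 2) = (v - 1)*(v + 2)*(v - 1)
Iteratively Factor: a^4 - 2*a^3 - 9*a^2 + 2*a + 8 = (a - 1)*(a^3 - a^2 - 10*a - 8) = (a - 1)*(a + 1)*(a^2 - 2*a - 8) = (a - 1)*(a + 1)*(a + 2)*(a - 4)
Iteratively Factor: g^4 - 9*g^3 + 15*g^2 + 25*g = (g - 5)*(g^3 - 4*g^2 - 5*g) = (g - 5)^2*(g^2 + g) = g*(g - 5)^2*(g + 1)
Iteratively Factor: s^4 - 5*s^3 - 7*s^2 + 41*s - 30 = (s - 1)*(s^3 - 4*s^2 - 11*s + 30) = (s - 5)*(s - 1)*(s^2 + s - 6) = (s - 5)*(s - 2)*(s - 1)*(s + 3)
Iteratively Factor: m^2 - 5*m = (m - 5)*(m)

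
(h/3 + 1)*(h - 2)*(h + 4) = h^3/3 + 5*h^2/3 - 2*h/3 - 8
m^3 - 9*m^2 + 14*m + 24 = (m - 6)*(m - 4)*(m + 1)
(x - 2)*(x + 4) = x^2 + 2*x - 8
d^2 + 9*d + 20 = (d + 4)*(d + 5)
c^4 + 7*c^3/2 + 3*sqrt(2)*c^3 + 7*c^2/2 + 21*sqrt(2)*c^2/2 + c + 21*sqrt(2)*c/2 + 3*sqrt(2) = (c + 1/2)*(c + 1)*(c + 2)*(c + 3*sqrt(2))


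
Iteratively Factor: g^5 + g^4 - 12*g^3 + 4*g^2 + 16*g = (g + 4)*(g^4 - 3*g^3 + 4*g) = (g + 1)*(g + 4)*(g^3 - 4*g^2 + 4*g) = (g - 2)*(g + 1)*(g + 4)*(g^2 - 2*g) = g*(g - 2)*(g + 1)*(g + 4)*(g - 2)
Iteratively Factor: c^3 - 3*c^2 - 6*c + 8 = (c - 1)*(c^2 - 2*c - 8) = (c - 4)*(c - 1)*(c + 2)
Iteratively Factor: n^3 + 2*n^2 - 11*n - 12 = (n + 1)*(n^2 + n - 12) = (n + 1)*(n + 4)*(n - 3)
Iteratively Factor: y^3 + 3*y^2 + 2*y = (y + 1)*(y^2 + 2*y) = (y + 1)*(y + 2)*(y)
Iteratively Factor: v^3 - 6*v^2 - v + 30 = (v + 2)*(v^2 - 8*v + 15) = (v - 5)*(v + 2)*(v - 3)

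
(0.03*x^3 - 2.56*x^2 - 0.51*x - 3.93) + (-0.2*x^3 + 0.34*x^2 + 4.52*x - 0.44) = -0.17*x^3 - 2.22*x^2 + 4.01*x - 4.37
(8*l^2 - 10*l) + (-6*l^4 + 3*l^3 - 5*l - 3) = -6*l^4 + 3*l^3 + 8*l^2 - 15*l - 3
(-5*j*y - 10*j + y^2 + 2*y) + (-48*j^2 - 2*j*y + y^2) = -48*j^2 - 7*j*y - 10*j + 2*y^2 + 2*y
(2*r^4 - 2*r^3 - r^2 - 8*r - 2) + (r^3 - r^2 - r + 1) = 2*r^4 - r^3 - 2*r^2 - 9*r - 1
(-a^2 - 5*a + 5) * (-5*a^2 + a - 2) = 5*a^4 + 24*a^3 - 28*a^2 + 15*a - 10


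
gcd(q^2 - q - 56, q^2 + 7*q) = q + 7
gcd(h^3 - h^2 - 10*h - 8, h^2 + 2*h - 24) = h - 4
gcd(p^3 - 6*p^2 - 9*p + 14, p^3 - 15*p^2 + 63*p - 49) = p^2 - 8*p + 7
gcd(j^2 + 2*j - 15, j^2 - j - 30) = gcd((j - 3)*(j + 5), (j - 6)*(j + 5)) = j + 5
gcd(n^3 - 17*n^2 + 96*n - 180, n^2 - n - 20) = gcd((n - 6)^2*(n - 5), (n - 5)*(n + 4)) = n - 5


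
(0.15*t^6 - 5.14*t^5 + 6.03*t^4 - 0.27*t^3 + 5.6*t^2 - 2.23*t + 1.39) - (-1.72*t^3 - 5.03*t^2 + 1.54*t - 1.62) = 0.15*t^6 - 5.14*t^5 + 6.03*t^4 + 1.45*t^3 + 10.63*t^2 - 3.77*t + 3.01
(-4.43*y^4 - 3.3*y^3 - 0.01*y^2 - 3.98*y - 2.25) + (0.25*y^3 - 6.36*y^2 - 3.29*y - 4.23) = -4.43*y^4 - 3.05*y^3 - 6.37*y^2 - 7.27*y - 6.48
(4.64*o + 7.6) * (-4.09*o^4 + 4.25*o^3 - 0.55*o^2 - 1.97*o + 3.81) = -18.9776*o^5 - 11.364*o^4 + 29.748*o^3 - 13.3208*o^2 + 2.7064*o + 28.956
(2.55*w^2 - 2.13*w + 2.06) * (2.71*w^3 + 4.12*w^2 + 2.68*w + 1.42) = 6.9105*w^5 + 4.7337*w^4 + 3.641*w^3 + 6.3998*w^2 + 2.4962*w + 2.9252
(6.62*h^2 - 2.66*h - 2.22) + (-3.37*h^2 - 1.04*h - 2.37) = 3.25*h^2 - 3.7*h - 4.59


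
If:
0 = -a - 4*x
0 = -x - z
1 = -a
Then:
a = -1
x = 1/4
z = -1/4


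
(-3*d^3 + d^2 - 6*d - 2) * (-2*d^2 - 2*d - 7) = 6*d^5 + 4*d^4 + 31*d^3 + 9*d^2 + 46*d + 14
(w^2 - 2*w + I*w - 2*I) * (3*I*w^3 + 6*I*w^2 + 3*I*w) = 3*I*w^5 - 3*w^4 - 9*I*w^3 + 9*w^2 - 6*I*w^2 + 6*w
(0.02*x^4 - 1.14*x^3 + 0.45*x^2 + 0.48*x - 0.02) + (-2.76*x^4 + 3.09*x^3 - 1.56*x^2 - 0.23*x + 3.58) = -2.74*x^4 + 1.95*x^3 - 1.11*x^2 + 0.25*x + 3.56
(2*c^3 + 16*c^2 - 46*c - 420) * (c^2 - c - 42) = 2*c^5 + 14*c^4 - 146*c^3 - 1046*c^2 + 2352*c + 17640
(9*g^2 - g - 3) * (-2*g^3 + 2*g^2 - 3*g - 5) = -18*g^5 + 20*g^4 - 23*g^3 - 48*g^2 + 14*g + 15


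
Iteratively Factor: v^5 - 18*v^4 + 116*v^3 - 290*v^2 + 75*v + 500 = (v - 4)*(v^4 - 14*v^3 + 60*v^2 - 50*v - 125) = (v - 5)*(v - 4)*(v^3 - 9*v^2 + 15*v + 25) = (v - 5)*(v - 4)*(v + 1)*(v^2 - 10*v + 25) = (v - 5)^2*(v - 4)*(v + 1)*(v - 5)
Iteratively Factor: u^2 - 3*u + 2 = (u - 1)*(u - 2)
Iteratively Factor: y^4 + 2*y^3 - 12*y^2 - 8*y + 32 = (y + 2)*(y^3 - 12*y + 16) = (y - 2)*(y + 2)*(y^2 + 2*y - 8) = (y - 2)*(y + 2)*(y + 4)*(y - 2)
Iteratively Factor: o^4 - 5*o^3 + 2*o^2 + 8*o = (o - 2)*(o^3 - 3*o^2 - 4*o) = (o - 2)*(o + 1)*(o^2 - 4*o) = (o - 4)*(o - 2)*(o + 1)*(o)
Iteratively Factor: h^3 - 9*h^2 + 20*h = (h - 5)*(h^2 - 4*h) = h*(h - 5)*(h - 4)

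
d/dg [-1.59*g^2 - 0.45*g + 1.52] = -3.18*g - 0.45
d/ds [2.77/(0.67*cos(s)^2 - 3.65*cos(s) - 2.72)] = (3.7118*cos(s) - 10.1105)*sin(s)/(-0.67*cos(s)^2 + 3.65*cos(s) + 2.72)^2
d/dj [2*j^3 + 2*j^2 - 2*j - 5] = 6*j^2 + 4*j - 2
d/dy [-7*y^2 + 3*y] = 3 - 14*y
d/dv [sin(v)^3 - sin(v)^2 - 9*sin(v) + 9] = (3*sin(v)^2 - 2*sin(v) - 9)*cos(v)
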